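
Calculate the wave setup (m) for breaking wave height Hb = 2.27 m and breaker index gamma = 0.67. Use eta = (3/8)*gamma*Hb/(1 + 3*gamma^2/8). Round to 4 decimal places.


eta = (3/8) * gamma * Hb / (1 + 3*gamma^2/8)
Numerator = (3/8) * 0.67 * 2.27 = 0.570338
Denominator = 1 + 3*0.67^2/8 = 1 + 0.168338 = 1.168338
eta = 0.570338 / 1.168338
eta = 0.4882 m

0.4882


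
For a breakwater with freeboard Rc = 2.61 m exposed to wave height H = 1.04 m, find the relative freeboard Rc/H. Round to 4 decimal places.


Relative freeboard = Rc / H
= 2.61 / 1.04
= 2.5096

2.5096


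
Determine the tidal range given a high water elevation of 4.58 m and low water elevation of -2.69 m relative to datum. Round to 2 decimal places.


Tidal range = High water - Low water
Tidal range = 4.58 - (-2.69)
Tidal range = 7.27 m

7.27


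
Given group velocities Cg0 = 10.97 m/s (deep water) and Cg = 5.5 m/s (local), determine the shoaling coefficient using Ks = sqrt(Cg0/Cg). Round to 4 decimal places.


Ks = sqrt(Cg0 / Cg)
Ks = sqrt(10.97 / 5.5)
Ks = sqrt(1.9945)
Ks = 1.4123

1.4123


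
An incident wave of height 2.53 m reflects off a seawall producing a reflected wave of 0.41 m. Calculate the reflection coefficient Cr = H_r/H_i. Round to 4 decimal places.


Cr = H_r / H_i
Cr = 0.41 / 2.53
Cr = 0.1621

0.1621


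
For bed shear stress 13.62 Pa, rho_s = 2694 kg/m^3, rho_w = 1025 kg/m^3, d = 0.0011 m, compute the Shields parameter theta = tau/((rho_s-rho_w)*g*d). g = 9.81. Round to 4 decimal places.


theta = tau / ((rho_s - rho_w) * g * d)
rho_s - rho_w = 2694 - 1025 = 1669
Denominator = 1669 * 9.81 * 0.0011 = 18.010179
theta = 13.62 / 18.010179
theta = 0.7562

0.7562


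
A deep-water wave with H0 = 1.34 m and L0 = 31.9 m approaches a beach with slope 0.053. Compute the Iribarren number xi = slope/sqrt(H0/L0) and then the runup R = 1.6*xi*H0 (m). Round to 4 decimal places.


xi = slope / sqrt(H0/L0)
H0/L0 = 1.34/31.9 = 0.042006
sqrt(0.042006) = 0.204954
xi = 0.053 / 0.204954 = 0.258594
R = 1.6 * xi * H0 = 1.6 * 0.258594 * 1.34
R = 0.5544 m

0.5544


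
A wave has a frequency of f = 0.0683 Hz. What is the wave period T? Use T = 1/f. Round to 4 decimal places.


T = 1 / f
T = 1 / 0.0683
T = 14.6413 s

14.6413


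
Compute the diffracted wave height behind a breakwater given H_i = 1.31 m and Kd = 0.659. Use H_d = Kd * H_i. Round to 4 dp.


H_d = Kd * H_i
H_d = 0.659 * 1.31
H_d = 0.8633 m

0.8633


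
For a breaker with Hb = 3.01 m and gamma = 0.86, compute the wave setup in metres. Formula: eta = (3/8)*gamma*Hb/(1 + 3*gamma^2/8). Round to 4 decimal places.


eta = (3/8) * gamma * Hb / (1 + 3*gamma^2/8)
Numerator = (3/8) * 0.86 * 3.01 = 0.970725
Denominator = 1 + 3*0.86^2/8 = 1 + 0.277350 = 1.277350
eta = 0.970725 / 1.277350
eta = 0.7600 m

0.7600


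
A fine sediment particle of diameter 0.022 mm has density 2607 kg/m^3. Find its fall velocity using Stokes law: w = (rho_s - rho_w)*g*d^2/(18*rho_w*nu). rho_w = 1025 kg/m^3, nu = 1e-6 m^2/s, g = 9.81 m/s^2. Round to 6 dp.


w = (rho_s - rho_w) * g * d^2 / (18 * rho_w * nu)
d = 0.022 mm = 0.000022 m
rho_s - rho_w = 2607 - 1025 = 1582
Numerator = 1582 * 9.81 * (0.000022)^2 = 0.000007511399
Denominator = 18 * 1025 * 1e-6 = 0.018450
w = 0.000407 m/s

0.000407


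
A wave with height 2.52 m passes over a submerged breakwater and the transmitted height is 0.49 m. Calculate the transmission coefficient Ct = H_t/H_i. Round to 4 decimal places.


Ct = H_t / H_i
Ct = 0.49 / 2.52
Ct = 0.1944

0.1944


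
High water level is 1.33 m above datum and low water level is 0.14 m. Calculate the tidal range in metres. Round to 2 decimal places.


Tidal range = High water - Low water
Tidal range = 1.33 - (0.14)
Tidal range = 1.19 m

1.19


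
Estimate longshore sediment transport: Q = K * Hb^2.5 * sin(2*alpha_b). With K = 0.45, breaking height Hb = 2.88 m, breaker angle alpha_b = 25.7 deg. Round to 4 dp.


Q = K * Hb^2.5 * sin(2 * alpha_b)
Hb^2.5 = 2.88^2.5 = 14.076064
sin(2 * 25.7) = sin(51.4) = 0.781520
Q = 0.45 * 14.076064 * 0.781520
Q = 4.9503 m^3/s

4.9503


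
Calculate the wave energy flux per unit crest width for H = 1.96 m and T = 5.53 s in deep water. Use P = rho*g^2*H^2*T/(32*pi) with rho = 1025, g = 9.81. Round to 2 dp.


P = rho * g^2 * H^2 * T / (32 * pi)
P = 1025 * 9.81^2 * 1.96^2 * 5.53 / (32 * pi)
P = 1025 * 96.2361 * 3.8416 * 5.53 / 100.53096
P = 20844.88 W/m

20844.88


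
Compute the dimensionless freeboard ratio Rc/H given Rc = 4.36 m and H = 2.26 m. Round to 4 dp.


Relative freeboard = Rc / H
= 4.36 / 2.26
= 1.9292

1.9292


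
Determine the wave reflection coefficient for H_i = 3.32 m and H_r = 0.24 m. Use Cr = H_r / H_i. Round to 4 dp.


Cr = H_r / H_i
Cr = 0.24 / 3.32
Cr = 0.0723

0.0723


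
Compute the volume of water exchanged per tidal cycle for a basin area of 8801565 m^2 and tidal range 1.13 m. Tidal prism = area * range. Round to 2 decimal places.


Tidal prism = Area * Tidal range
P = 8801565 * 1.13
P = 9945768.45 m^3

9945768.45


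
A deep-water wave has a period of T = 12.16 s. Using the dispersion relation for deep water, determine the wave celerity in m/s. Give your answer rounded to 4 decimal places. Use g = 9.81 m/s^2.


We use the deep-water celerity formula:
C = g * T / (2 * pi)
C = 9.81 * 12.16 / (2 * 3.14159...)
C = 119.289600 / 6.283185
C = 18.9855 m/s

18.9855


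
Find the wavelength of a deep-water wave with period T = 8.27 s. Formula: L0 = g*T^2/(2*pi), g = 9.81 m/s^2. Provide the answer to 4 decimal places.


L0 = g * T^2 / (2 * pi)
L0 = 9.81 * 8.27^2 / (2 * pi)
L0 = 9.81 * 68.3929 / 6.28319
L0 = 670.9343 / 6.28319
L0 = 106.7825 m

106.7825


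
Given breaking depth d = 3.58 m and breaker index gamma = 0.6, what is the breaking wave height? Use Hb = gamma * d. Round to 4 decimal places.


Hb = gamma * d
Hb = 0.6 * 3.58
Hb = 2.1480 m

2.1480


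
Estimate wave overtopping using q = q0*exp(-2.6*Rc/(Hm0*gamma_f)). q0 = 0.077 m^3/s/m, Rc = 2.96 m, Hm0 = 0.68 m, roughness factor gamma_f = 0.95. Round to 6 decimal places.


q = q0 * exp(-2.6 * Rc / (Hm0 * gamma_f))
Exponent = -2.6 * 2.96 / (0.68 * 0.95)
= -2.6 * 2.96 / 0.6460
= -11.913313
exp(-11.913313) = 0.000007
q = 0.077 * 0.000007
q = 0.000001 m^3/s/m

0.000001


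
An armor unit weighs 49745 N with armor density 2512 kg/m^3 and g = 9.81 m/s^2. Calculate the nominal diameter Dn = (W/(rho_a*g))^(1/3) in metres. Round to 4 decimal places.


V = W / (rho_a * g)
V = 49745 / (2512 * 9.81)
V = 49745 / 24642.72
V = 2.018649 m^3
Dn = V^(1/3) = 2.018649^(1/3)
Dn = 1.2638 m

1.2638


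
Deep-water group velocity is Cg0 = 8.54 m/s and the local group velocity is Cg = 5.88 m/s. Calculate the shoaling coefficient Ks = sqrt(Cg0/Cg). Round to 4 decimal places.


Ks = sqrt(Cg0 / Cg)
Ks = sqrt(8.54 / 5.88)
Ks = sqrt(1.4524)
Ks = 1.2051

1.2051


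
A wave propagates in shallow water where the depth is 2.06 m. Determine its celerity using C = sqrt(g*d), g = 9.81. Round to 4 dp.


Using the shallow-water approximation:
C = sqrt(g * d) = sqrt(9.81 * 2.06)
C = sqrt(20.2086)
C = 4.4954 m/s

4.4954


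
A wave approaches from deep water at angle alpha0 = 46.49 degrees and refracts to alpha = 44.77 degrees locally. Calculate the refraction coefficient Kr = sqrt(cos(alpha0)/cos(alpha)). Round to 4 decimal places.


Kr = sqrt(cos(alpha0) / cos(alpha))
cos(46.49) = 0.688481
cos(44.77) = 0.709940
Kr = sqrt(0.688481 / 0.709940)
Kr = sqrt(0.969774)
Kr = 0.9848

0.9848


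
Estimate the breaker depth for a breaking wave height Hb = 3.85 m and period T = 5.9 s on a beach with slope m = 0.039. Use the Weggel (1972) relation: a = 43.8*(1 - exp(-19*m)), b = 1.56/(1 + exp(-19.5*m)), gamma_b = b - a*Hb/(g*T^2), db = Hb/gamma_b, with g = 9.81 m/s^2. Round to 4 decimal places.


a = 43.8 * (1 - exp(-19 * m))
exp(-19 * 0.039) = exp(-0.7410) = 0.476637
a = 43.8 * (1 - 0.476637) = 22.923298
b = 1.56 / (1 + exp(-19.5 * m))
exp(-19.5 * 0.039) = exp(-0.7605) = 0.467433
b = 1.56 / (1 + 0.467433) = 1.063081
Hb / (g * T^2) = 3.85 / (9.81 * 5.9^2) = 3.85 / 341.4861 = 0.01127425
gamma_b = b - a * Hb/(g*T^2) = 1.063081 - 22.923298 * 0.01127425 = 0.804638
db = Hb / gamma_b = 3.85 / 0.804638
db = 4.7848 m

4.7848


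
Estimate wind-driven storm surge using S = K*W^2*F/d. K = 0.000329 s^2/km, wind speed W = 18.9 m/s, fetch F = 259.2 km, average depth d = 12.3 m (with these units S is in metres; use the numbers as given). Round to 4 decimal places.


S = K * W^2 * F / d
W^2 = 18.9^2 = 357.21
S = 0.000329 * 357.21 * 259.2 / 12.3
Numerator = 0.000329 * 357.21 * 259.2 = 30.461726
S = 30.461726 / 12.3 = 2.4766 m

2.4766


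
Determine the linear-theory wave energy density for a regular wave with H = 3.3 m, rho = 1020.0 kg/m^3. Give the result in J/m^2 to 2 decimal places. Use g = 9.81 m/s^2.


E = (1/8) * rho * g * H^2
E = (1/8) * 1020.0 * 9.81 * 3.3^2
E = 0.125 * 1020.0 * 9.81 * 10.8900
E = 13620.94 J/m^2

13620.94


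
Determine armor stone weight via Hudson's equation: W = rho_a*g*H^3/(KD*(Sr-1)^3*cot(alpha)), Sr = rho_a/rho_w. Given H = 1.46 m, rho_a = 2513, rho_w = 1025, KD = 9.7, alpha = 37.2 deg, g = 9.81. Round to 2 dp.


Sr = rho_a / rho_w = 2513 / 1025 = 2.451707
(Sr - 1) = 1.451707
(Sr - 1)^3 = 3.059407
cot(37.2) = 1 / tan(37.2) = 1 / 0.759041 = 1.317451
Numerator = 2513 * 9.81 * 1.46^3 = 76722.0261
Denominator = 9.7 * 3.059407 * 1.317451 = 39.097007
W = 76722.0261 / 39.097007
W = 1962.35 N

1962.35


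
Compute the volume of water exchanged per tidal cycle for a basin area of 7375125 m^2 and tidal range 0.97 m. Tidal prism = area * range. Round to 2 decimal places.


Tidal prism = Area * Tidal range
P = 7375125 * 0.97
P = 7153871.25 m^3

7153871.25


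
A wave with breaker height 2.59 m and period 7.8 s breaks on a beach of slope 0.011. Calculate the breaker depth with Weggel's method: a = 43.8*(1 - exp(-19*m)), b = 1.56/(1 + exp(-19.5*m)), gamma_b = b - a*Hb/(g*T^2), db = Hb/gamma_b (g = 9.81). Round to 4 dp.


a = 43.8 * (1 - exp(-19 * m))
exp(-19 * 0.011) = exp(-0.2090) = 0.811395
a = 43.8 * (1 - 0.811395) = 8.260889
b = 1.56 / (1 + exp(-19.5 * m))
exp(-19.5 * 0.011) = exp(-0.2145) = 0.806945
b = 1.56 / (1 + 0.806945) = 0.863336
Hb / (g * T^2) = 2.59 / (9.81 * 7.8^2) = 2.59 / 596.8404 = 0.00433952
gamma_b = b - a * Hb/(g*T^2) = 0.863336 - 8.260889 * 0.00433952 = 0.827487
db = Hb / gamma_b = 2.59 / 0.827487
db = 3.1300 m

3.1300


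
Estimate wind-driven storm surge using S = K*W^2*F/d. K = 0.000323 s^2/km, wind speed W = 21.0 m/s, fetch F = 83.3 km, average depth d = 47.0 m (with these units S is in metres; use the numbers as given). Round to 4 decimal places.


S = K * W^2 * F / d
W^2 = 21.0^2 = 441.00
S = 0.000323 * 441.00 * 83.3 / 47.0
Numerator = 0.000323 * 441.00 * 83.3 = 11.865502
S = 11.865502 / 47.0 = 0.2525 m

0.2525


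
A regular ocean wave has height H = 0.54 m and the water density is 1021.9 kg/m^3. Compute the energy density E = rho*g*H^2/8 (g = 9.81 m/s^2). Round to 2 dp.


E = (1/8) * rho * g * H^2
E = (1/8) * 1021.9 * 9.81 * 0.54^2
E = 0.125 * 1021.9 * 9.81 * 0.2916
E = 365.41 J/m^2

365.41


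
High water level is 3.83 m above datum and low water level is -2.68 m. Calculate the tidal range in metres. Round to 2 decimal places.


Tidal range = High water - Low water
Tidal range = 3.83 - (-2.68)
Tidal range = 6.51 m

6.51


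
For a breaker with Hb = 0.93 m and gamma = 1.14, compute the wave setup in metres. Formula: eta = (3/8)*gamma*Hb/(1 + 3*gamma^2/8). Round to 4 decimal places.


eta = (3/8) * gamma * Hb / (1 + 3*gamma^2/8)
Numerator = (3/8) * 1.14 * 0.93 = 0.397575
Denominator = 1 + 3*1.14^2/8 = 1 + 0.487350 = 1.487350
eta = 0.397575 / 1.487350
eta = 0.2673 m

0.2673


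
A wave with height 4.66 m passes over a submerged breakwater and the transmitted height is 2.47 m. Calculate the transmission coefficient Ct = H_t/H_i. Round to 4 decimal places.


Ct = H_t / H_i
Ct = 2.47 / 4.66
Ct = 0.5300

0.5300


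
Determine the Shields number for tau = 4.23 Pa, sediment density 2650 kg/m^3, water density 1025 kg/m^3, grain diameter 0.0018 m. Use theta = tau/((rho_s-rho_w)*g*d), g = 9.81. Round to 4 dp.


theta = tau / ((rho_s - rho_w) * g * d)
rho_s - rho_w = 2650 - 1025 = 1625
Denominator = 1625 * 9.81 * 0.0018 = 28.694250
theta = 4.23 / 28.694250
theta = 0.1474

0.1474


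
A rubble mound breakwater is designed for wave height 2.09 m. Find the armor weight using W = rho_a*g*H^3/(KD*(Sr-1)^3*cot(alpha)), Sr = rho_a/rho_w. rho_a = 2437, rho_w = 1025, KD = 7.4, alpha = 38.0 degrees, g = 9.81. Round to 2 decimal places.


Sr = rho_a / rho_w = 2437 / 1025 = 2.377561
(Sr - 1) = 1.377561
(Sr - 1)^3 = 2.614162
cot(38.0) = 1 / tan(38.0) = 1 / 0.781286 = 1.279942
Numerator = 2437 * 9.81 * 2.09^3 = 218254.5945
Denominator = 7.4 * 2.614162 * 1.279942 = 24.760213
W = 218254.5945 / 24.760213
W = 8814.73 N

8814.73


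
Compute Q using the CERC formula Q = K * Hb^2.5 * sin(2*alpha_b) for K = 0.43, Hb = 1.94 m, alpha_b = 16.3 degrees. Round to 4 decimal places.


Q = K * Hb^2.5 * sin(2 * alpha_b)
Hb^2.5 = 1.94^2.5 = 5.242088
sin(2 * 16.3) = sin(32.6) = 0.538771
Q = 0.43 * 5.242088 * 0.538771
Q = 1.2144 m^3/s

1.2144


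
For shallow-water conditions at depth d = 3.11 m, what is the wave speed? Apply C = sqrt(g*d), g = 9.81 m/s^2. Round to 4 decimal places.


Using the shallow-water approximation:
C = sqrt(g * d) = sqrt(9.81 * 3.11)
C = sqrt(30.5091)
C = 5.5235 m/s

5.5235


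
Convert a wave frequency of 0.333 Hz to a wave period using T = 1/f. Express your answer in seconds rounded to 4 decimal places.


T = 1 / f
T = 1 / 0.333
T = 3.0030 s

3.0030


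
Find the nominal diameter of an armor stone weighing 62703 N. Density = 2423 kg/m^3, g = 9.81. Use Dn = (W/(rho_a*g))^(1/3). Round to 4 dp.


V = W / (rho_a * g)
V = 62703 / (2423 * 9.81)
V = 62703 / 23769.63
V = 2.637946 m^3
Dn = V^(1/3) = 2.637946^(1/3)
Dn = 1.3817 m

1.3817


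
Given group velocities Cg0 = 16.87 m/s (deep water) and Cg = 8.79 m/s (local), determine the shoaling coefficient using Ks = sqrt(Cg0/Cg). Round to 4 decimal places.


Ks = sqrt(Cg0 / Cg)
Ks = sqrt(16.87 / 8.79)
Ks = sqrt(1.9192)
Ks = 1.3854

1.3854


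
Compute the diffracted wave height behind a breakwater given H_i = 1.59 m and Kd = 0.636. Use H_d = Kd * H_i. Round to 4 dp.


H_d = Kd * H_i
H_d = 0.636 * 1.59
H_d = 1.0112 m

1.0112


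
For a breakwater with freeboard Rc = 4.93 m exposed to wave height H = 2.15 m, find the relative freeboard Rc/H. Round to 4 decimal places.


Relative freeboard = Rc / H
= 4.93 / 2.15
= 2.2930

2.2930


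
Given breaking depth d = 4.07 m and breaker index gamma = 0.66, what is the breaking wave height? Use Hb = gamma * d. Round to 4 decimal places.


Hb = gamma * d
Hb = 0.66 * 4.07
Hb = 2.6862 m

2.6862


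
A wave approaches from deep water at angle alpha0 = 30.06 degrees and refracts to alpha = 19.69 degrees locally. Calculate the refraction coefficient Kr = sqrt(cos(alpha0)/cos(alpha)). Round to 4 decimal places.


Kr = sqrt(cos(alpha0) / cos(alpha))
cos(30.06) = 0.865501
cos(19.69) = 0.941529
Kr = sqrt(0.865501 / 0.941529)
Kr = sqrt(0.919250)
Kr = 0.9588

0.9588


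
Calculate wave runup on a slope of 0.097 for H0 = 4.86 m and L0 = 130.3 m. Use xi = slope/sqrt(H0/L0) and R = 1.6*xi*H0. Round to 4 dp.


xi = slope / sqrt(H0/L0)
H0/L0 = 4.86/130.3 = 0.037299
sqrt(0.037299) = 0.193128
xi = 0.097 / 0.193128 = 0.502257
R = 1.6 * xi * H0 = 1.6 * 0.502257 * 4.86
R = 3.9055 m

3.9055


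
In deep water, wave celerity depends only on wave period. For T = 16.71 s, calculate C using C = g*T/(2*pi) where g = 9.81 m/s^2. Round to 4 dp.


We use the deep-water celerity formula:
C = g * T / (2 * pi)
C = 9.81 * 16.71 / (2 * 3.14159...)
C = 163.925100 / 6.283185
C = 26.0895 m/s

26.0895


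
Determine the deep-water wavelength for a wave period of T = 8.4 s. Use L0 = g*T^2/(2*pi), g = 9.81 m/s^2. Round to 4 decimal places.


L0 = g * T^2 / (2 * pi)
L0 = 9.81 * 8.4^2 / (2 * pi)
L0 = 9.81 * 70.5600 / 6.28319
L0 = 692.1936 / 6.28319
L0 = 110.1660 m

110.1660


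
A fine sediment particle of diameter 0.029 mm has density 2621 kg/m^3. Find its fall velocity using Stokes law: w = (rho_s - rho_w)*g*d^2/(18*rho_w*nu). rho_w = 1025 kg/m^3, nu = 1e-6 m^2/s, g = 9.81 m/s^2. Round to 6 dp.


w = (rho_s - rho_w) * g * d^2 / (18 * rho_w * nu)
d = 0.029 mm = 0.000029 m
rho_s - rho_w = 2621 - 1025 = 1596
Numerator = 1596 * 9.81 * (0.000029)^2 = 0.000013167335
Denominator = 18 * 1025 * 1e-6 = 0.018450
w = 0.000714 m/s

0.000714


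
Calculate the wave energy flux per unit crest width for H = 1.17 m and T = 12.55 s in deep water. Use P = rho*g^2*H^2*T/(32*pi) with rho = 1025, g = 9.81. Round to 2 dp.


P = rho * g^2 * H^2 * T / (32 * pi)
P = 1025 * 9.81^2 * 1.17^2 * 12.55 / (32 * pi)
P = 1025 * 96.2361 * 1.3689 * 12.55 / 100.53096
P = 16856.89 W/m

16856.89


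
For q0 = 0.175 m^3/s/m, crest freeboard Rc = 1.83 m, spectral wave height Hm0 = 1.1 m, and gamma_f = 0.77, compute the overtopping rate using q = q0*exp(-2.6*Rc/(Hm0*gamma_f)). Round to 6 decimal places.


q = q0 * exp(-2.6 * Rc / (Hm0 * gamma_f))
Exponent = -2.6 * 1.83 / (1.1 * 0.77)
= -2.6 * 1.83 / 0.8470
= -5.617473
exp(-5.617473) = 0.003634
q = 0.175 * 0.003634
q = 0.000636 m^3/s/m

0.000636


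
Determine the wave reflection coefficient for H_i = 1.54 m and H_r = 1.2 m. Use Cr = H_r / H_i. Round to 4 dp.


Cr = H_r / H_i
Cr = 1.2 / 1.54
Cr = 0.7792

0.7792


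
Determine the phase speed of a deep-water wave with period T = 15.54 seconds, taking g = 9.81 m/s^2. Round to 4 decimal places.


We use the deep-water celerity formula:
C = g * T / (2 * pi)
C = 9.81 * 15.54 / (2 * 3.14159...)
C = 152.447400 / 6.283185
C = 24.2628 m/s

24.2628


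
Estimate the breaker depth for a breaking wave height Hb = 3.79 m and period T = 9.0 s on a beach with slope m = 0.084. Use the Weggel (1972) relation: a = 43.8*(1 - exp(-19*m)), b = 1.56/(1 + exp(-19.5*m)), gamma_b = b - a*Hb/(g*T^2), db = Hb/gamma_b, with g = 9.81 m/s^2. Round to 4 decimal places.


a = 43.8 * (1 - exp(-19 * m))
exp(-19 * 0.084) = exp(-1.5960) = 0.202706
a = 43.8 * (1 - 0.202706) = 34.921489
b = 1.56 / (1 + exp(-19.5 * m))
exp(-19.5 * 0.084) = exp(-1.6380) = 0.194368
b = 1.56 / (1 + 0.194368) = 1.306130
Hb / (g * T^2) = 3.79 / (9.81 * 9.0^2) = 3.79 / 794.6100 = 0.00476964
gamma_b = b - a * Hb/(g*T^2) = 1.306130 - 34.921489 * 0.00476964 = 1.139567
db = Hb / gamma_b = 3.79 / 1.139567
db = 3.3258 m

3.3258


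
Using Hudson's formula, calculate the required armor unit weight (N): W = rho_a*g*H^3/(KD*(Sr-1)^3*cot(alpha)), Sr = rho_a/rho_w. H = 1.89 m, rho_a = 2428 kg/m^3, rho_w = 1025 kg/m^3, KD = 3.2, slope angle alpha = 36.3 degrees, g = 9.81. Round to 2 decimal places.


Sr = rho_a / rho_w = 2428 / 1025 = 2.368780
(Sr - 1) = 1.368780
(Sr - 1)^3 = 2.564492
cot(36.3) = 1 / tan(36.3) = 1 / 0.734573 = 1.361335
Numerator = 2428 * 9.81 * 1.89^3 = 160806.3159
Denominator = 3.2 * 2.564492 * 1.361335 = 11.171627
W = 160806.3159 / 11.171627
W = 14394.17 N

14394.17


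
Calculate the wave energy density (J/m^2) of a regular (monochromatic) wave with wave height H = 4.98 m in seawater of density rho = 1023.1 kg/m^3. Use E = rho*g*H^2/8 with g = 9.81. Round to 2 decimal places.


E = (1/8) * rho * g * H^2
E = (1/8) * 1023.1 * 9.81 * 4.98^2
E = 0.125 * 1023.1 * 9.81 * 24.8004
E = 31114.00 J/m^2

31114.00


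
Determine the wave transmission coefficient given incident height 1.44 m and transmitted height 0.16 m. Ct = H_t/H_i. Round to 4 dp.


Ct = H_t / H_i
Ct = 0.16 / 1.44
Ct = 0.1111

0.1111


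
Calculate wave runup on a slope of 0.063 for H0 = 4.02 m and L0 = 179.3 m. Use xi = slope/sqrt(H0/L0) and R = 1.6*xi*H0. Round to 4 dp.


xi = slope / sqrt(H0/L0)
H0/L0 = 4.02/179.3 = 0.022421
sqrt(0.022421) = 0.149735
xi = 0.063 / 0.149735 = 0.420744
R = 1.6 * xi * H0 = 1.6 * 0.420744 * 4.02
R = 2.7062 m

2.7062


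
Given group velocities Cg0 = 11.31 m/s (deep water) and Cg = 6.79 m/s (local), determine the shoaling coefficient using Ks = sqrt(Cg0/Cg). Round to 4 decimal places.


Ks = sqrt(Cg0 / Cg)
Ks = sqrt(11.31 / 6.79)
Ks = sqrt(1.6657)
Ks = 1.2906

1.2906


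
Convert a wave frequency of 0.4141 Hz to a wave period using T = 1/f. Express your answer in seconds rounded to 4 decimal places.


T = 1 / f
T = 1 / 0.4141
T = 2.4149 s

2.4149


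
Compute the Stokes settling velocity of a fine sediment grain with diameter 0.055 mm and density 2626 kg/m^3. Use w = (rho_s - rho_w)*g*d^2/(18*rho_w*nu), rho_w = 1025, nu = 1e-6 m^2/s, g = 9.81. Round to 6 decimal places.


w = (rho_s - rho_w) * g * d^2 / (18 * rho_w * nu)
d = 0.055 mm = 0.000055 m
rho_s - rho_w = 2626 - 1025 = 1601
Numerator = 1601 * 9.81 * (0.000055)^2 = 0.000047510075
Denominator = 18 * 1025 * 1e-6 = 0.018450
w = 0.002575 m/s

0.002575


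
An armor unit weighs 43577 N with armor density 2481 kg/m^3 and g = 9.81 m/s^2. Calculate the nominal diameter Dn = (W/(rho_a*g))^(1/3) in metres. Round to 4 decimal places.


V = W / (rho_a * g)
V = 43577 / (2481 * 9.81)
V = 43577 / 24338.61
V = 1.790447 m^3
Dn = V^(1/3) = 1.790447^(1/3)
Dn = 1.2143 m

1.2143


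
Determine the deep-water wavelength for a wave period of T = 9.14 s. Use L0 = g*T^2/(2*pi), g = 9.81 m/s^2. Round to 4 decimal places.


L0 = g * T^2 / (2 * pi)
L0 = 9.81 * 9.14^2 / (2 * pi)
L0 = 9.81 * 83.5396 / 6.28319
L0 = 819.5235 / 6.28319
L0 = 130.4312 m

130.4312


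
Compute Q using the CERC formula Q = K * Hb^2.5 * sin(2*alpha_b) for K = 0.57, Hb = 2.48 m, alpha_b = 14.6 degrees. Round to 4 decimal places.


Q = K * Hb^2.5 * sin(2 * alpha_b)
Hb^2.5 = 2.48^2.5 = 9.685660
sin(2 * 14.6) = sin(29.2) = 0.487860
Q = 0.57 * 9.685660 * 0.487860
Q = 2.6934 m^3/s

2.6934


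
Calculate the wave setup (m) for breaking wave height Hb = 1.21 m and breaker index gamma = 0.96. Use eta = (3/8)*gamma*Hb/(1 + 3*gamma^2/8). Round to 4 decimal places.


eta = (3/8) * gamma * Hb / (1 + 3*gamma^2/8)
Numerator = (3/8) * 0.96 * 1.21 = 0.435600
Denominator = 1 + 3*0.96^2/8 = 1 + 0.345600 = 1.345600
eta = 0.435600 / 1.345600
eta = 0.3237 m

0.3237


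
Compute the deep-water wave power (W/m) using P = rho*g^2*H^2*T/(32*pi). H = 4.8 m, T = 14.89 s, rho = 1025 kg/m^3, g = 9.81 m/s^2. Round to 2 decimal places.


P = rho * g^2 * H^2 * T / (32 * pi)
P = 1025 * 9.81^2 * 4.8^2 * 14.89 / (32 * pi)
P = 1025 * 96.2361 * 23.0400 * 14.89 / 100.53096
P = 336619.45 W/m

336619.45


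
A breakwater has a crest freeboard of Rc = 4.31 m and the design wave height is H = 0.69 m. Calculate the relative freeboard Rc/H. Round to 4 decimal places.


Relative freeboard = Rc / H
= 4.31 / 0.69
= 6.2464

6.2464


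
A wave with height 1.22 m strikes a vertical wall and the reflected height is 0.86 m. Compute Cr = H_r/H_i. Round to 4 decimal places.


Cr = H_r / H_i
Cr = 0.86 / 1.22
Cr = 0.7049

0.7049


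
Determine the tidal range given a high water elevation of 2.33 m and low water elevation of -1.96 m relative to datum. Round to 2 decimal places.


Tidal range = High water - Low water
Tidal range = 2.33 - (-1.96)
Tidal range = 4.29 m

4.29


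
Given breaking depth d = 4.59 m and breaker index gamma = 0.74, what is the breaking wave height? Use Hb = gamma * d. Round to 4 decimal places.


Hb = gamma * d
Hb = 0.74 * 4.59
Hb = 3.3966 m

3.3966


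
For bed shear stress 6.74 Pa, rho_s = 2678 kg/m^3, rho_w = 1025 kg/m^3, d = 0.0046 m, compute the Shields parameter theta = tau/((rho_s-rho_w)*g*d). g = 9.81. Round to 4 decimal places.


theta = tau / ((rho_s - rho_w) * g * d)
rho_s - rho_w = 2678 - 1025 = 1653
Denominator = 1653 * 9.81 * 0.0046 = 74.593278
theta = 6.74 / 74.593278
theta = 0.0904

0.0904


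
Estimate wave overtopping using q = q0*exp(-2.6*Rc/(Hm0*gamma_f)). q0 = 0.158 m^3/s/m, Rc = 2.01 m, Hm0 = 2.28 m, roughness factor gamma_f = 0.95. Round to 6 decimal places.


q = q0 * exp(-2.6 * Rc / (Hm0 * gamma_f))
Exponent = -2.6 * 2.01 / (2.28 * 0.95)
= -2.6 * 2.01 / 2.1660
= -2.412742
exp(-2.412742) = 0.089569
q = 0.158 * 0.089569
q = 0.014152 m^3/s/m

0.014152


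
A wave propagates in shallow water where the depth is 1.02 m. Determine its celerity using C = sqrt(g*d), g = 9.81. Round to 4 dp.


Using the shallow-water approximation:
C = sqrt(g * d) = sqrt(9.81 * 1.02)
C = sqrt(10.0062)
C = 3.1633 m/s

3.1633


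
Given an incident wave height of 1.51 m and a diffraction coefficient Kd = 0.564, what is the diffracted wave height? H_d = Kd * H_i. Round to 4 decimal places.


H_d = Kd * H_i
H_d = 0.564 * 1.51
H_d = 0.8516 m

0.8516


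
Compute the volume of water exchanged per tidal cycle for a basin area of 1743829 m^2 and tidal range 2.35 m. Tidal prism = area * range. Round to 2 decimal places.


Tidal prism = Area * Tidal range
P = 1743829 * 2.35
P = 4097998.15 m^3

4097998.15


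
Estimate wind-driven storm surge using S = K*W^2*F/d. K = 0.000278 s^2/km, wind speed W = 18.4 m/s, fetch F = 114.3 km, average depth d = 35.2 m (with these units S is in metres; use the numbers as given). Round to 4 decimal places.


S = K * W^2 * F / d
W^2 = 18.4^2 = 338.56
S = 0.000278 * 338.56 * 114.3 / 35.2
Numerator = 0.000278 * 338.56 * 114.3 = 10.757879
S = 10.757879 / 35.2 = 0.3056 m

0.3056


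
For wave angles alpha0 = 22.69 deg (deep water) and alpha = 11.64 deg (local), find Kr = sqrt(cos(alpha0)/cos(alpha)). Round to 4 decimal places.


Kr = sqrt(cos(alpha0) / cos(alpha))
cos(22.69) = 0.922605
cos(11.64) = 0.979435
Kr = sqrt(0.922605 / 0.979435)
Kr = sqrt(0.941978)
Kr = 0.9706

0.9706


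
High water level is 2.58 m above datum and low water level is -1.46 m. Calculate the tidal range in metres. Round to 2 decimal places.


Tidal range = High water - Low water
Tidal range = 2.58 - (-1.46)
Tidal range = 4.04 m

4.04


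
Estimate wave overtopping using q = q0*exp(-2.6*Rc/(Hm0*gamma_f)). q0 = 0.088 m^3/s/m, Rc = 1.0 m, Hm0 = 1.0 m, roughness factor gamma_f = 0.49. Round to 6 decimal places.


q = q0 * exp(-2.6 * Rc / (Hm0 * gamma_f))
Exponent = -2.6 * 1.0 / (1.0 * 0.49)
= -2.6 * 1.0 / 0.4900
= -5.306122
exp(-5.306122) = 0.004961
q = 0.088 * 0.004961
q = 0.000437 m^3/s/m

0.000437


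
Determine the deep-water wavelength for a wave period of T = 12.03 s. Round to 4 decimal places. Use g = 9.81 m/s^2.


L0 = g * T^2 / (2 * pi)
L0 = 9.81 * 12.03^2 / (2 * pi)
L0 = 9.81 * 144.7209 / 6.28319
L0 = 1419.7120 / 6.28319
L0 = 225.9542 m

225.9542


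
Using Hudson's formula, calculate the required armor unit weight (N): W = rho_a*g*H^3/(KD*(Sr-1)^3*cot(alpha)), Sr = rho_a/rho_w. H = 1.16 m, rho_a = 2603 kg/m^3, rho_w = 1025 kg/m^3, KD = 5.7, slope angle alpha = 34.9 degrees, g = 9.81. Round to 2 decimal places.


Sr = rho_a / rho_w = 2603 / 1025 = 2.539512
(Sr - 1) = 1.539512
(Sr - 1)^3 = 3.648794
cot(34.9) = 1 / tan(34.9) = 1 / 0.697610 = 1.433466
Numerator = 2603 * 9.81 * 1.16^3 = 39858.1505
Denominator = 5.7 * 3.648794 * 1.433466 = 29.813418
W = 39858.1505 / 29.813418
W = 1336.92 N

1336.92


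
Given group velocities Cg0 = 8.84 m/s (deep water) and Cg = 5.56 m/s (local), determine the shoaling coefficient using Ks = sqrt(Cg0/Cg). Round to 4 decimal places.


Ks = sqrt(Cg0 / Cg)
Ks = sqrt(8.84 / 5.56)
Ks = sqrt(1.5899)
Ks = 1.2609

1.2609


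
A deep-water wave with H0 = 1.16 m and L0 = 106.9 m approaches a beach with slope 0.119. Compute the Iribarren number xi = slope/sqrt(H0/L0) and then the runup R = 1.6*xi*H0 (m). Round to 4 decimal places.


xi = slope / sqrt(H0/L0)
H0/L0 = 1.16/106.9 = 0.010851
sqrt(0.010851) = 0.104169
xi = 0.119 / 0.104169 = 1.142370
R = 1.6 * xi * H0 = 1.6 * 1.142370 * 1.16
R = 2.1202 m

2.1202


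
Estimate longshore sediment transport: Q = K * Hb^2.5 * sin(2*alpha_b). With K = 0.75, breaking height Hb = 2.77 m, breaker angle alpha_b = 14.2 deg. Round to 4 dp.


Q = K * Hb^2.5 * sin(2 * alpha_b)
Hb^2.5 = 2.77^2.5 = 12.770251
sin(2 * 14.2) = sin(28.4) = 0.475624
Q = 0.75 * 12.770251 * 0.475624
Q = 4.5554 m^3/s

4.5554


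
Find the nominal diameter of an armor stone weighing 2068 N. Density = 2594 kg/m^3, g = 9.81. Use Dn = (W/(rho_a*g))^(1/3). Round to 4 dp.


V = W / (rho_a * g)
V = 2068 / (2594 * 9.81)
V = 2068 / 25447.14
V = 0.081266 m^3
Dn = V^(1/3) = 0.081266^(1/3)
Dn = 0.4331 m

0.4331


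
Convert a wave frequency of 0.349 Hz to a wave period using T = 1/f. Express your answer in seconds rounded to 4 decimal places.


T = 1 / f
T = 1 / 0.349
T = 2.8653 s

2.8653


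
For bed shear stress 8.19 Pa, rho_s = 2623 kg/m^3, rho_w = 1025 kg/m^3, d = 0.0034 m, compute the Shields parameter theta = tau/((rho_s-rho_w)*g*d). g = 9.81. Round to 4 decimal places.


theta = tau / ((rho_s - rho_w) * g * d)
rho_s - rho_w = 2623 - 1025 = 1598
Denominator = 1598 * 9.81 * 0.0034 = 53.299692
theta = 8.19 / 53.299692
theta = 0.1537

0.1537


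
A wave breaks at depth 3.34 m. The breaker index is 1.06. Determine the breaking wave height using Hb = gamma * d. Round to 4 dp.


Hb = gamma * d
Hb = 1.06 * 3.34
Hb = 3.5404 m

3.5404


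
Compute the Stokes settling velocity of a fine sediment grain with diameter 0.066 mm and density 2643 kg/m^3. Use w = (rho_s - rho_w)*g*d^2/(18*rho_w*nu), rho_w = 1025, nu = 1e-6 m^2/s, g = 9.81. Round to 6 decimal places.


w = (rho_s - rho_w) * g * d^2 / (18 * rho_w * nu)
d = 0.066 mm = 0.000066 m
rho_s - rho_w = 2643 - 1025 = 1618
Numerator = 1618 * 9.81 * (0.000066)^2 = 0.000069140958
Denominator = 18 * 1025 * 1e-6 = 0.018450
w = 0.003747 m/s

0.003747


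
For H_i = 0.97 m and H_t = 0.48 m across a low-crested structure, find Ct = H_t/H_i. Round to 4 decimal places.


Ct = H_t / H_i
Ct = 0.48 / 0.97
Ct = 0.4948

0.4948


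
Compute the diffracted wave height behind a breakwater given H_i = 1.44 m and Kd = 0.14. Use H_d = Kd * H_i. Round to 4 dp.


H_d = Kd * H_i
H_d = 0.14 * 1.44
H_d = 0.2016 m

0.2016


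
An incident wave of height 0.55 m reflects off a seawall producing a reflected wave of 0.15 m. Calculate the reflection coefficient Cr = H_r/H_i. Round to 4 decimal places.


Cr = H_r / H_i
Cr = 0.15 / 0.55
Cr = 0.2727

0.2727


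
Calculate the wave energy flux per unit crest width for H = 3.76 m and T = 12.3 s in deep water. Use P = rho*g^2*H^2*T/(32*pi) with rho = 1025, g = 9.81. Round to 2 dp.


P = rho * g^2 * H^2 * T / (32 * pi)
P = 1025 * 9.81^2 * 3.76^2 * 12.3 / (32 * pi)
P = 1025 * 96.2361 * 14.1376 * 12.3 / 100.53096
P = 170625.07 W/m

170625.07


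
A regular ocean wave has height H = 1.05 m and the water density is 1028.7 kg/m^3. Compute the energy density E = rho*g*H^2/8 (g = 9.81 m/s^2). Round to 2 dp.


E = (1/8) * rho * g * H^2
E = (1/8) * 1028.7 * 9.81 * 1.05^2
E = 0.125 * 1028.7 * 9.81 * 1.1025
E = 1390.74 J/m^2

1390.74


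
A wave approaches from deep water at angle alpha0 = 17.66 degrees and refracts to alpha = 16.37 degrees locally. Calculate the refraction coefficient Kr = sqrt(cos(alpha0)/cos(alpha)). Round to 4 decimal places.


Kr = sqrt(cos(alpha0) / cos(alpha))
cos(17.66) = 0.952874
cos(16.37) = 0.959462
Kr = sqrt(0.952874 / 0.959462)
Kr = sqrt(0.993133)
Kr = 0.9966

0.9966


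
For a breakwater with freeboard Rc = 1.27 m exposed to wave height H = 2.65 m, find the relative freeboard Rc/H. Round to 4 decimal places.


Relative freeboard = Rc / H
= 1.27 / 2.65
= 0.4792

0.4792


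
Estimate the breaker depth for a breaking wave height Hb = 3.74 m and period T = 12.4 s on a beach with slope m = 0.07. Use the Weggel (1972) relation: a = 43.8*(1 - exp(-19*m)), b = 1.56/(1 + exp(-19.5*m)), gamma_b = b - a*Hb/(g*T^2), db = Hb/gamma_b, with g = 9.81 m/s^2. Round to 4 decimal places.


a = 43.8 * (1 - exp(-19 * m))
exp(-19 * 0.07) = exp(-1.3300) = 0.264477
a = 43.8 * (1 - 0.264477) = 32.215896
b = 1.56 / (1 + exp(-19.5 * m))
exp(-19.5 * 0.07) = exp(-1.3650) = 0.255381
b = 1.56 / (1 + 0.255381) = 1.242651
Hb / (g * T^2) = 3.74 / (9.81 * 12.4^2) = 3.74 / 1508.3856 = 0.00247947
gamma_b = b - a * Hb/(g*T^2) = 1.242651 - 32.215896 * 0.00247947 = 1.162773
db = Hb / gamma_b = 3.74 / 1.162773
db = 3.2165 m

3.2165


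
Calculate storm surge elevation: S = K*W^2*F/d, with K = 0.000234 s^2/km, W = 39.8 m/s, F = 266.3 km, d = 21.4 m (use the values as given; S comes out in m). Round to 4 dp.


S = K * W^2 * F / d
W^2 = 39.8^2 = 1584.04
S = 0.000234 * 1584.04 * 266.3 / 21.4
Numerator = 0.000234 * 1584.04 * 266.3 = 98.708185
S = 98.708185 / 21.4 = 4.6125 m

4.6125


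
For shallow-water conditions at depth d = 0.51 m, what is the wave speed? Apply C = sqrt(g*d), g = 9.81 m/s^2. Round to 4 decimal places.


Using the shallow-water approximation:
C = sqrt(g * d) = sqrt(9.81 * 0.51)
C = sqrt(5.0031)
C = 2.2368 m/s

2.2368


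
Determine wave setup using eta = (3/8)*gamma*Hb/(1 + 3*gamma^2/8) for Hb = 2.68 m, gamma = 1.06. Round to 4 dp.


eta = (3/8) * gamma * Hb / (1 + 3*gamma^2/8)
Numerator = (3/8) * 1.06 * 2.68 = 1.065300
Denominator = 1 + 3*1.06^2/8 = 1 + 0.421350 = 1.421350
eta = 1.065300 / 1.421350
eta = 0.7495 m

0.7495


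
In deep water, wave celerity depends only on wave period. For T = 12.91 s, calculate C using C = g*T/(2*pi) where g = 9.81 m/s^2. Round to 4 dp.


We use the deep-water celerity formula:
C = g * T / (2 * pi)
C = 9.81 * 12.91 / (2 * 3.14159...)
C = 126.647100 / 6.283185
C = 20.1565 m/s

20.1565


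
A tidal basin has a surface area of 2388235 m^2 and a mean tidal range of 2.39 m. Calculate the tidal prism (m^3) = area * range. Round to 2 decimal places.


Tidal prism = Area * Tidal range
P = 2388235 * 2.39
P = 5707881.65 m^3

5707881.65


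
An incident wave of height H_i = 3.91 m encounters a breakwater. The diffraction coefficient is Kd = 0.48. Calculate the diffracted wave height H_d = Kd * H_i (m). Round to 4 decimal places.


H_d = Kd * H_i
H_d = 0.48 * 3.91
H_d = 1.8768 m

1.8768


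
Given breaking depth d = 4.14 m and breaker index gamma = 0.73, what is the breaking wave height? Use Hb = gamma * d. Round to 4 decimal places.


Hb = gamma * d
Hb = 0.73 * 4.14
Hb = 3.0222 m

3.0222


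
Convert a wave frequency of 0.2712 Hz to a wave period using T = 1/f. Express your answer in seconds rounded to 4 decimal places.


T = 1 / f
T = 1 / 0.2712
T = 3.6873 s

3.6873


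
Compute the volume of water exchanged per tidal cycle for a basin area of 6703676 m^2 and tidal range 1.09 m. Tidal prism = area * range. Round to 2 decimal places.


Tidal prism = Area * Tidal range
P = 6703676 * 1.09
P = 7307006.84 m^3

7307006.84


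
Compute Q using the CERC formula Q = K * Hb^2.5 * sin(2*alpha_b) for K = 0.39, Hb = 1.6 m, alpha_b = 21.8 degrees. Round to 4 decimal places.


Q = K * Hb^2.5 * sin(2 * alpha_b)
Hb^2.5 = 1.6^2.5 = 3.238172
sin(2 * 21.8) = sin(43.6) = 0.689620
Q = 0.39 * 3.238172 * 0.689620
Q = 0.8709 m^3/s

0.8709


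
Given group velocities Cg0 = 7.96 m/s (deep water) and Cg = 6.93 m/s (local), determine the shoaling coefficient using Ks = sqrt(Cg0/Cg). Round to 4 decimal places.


Ks = sqrt(Cg0 / Cg)
Ks = sqrt(7.96 / 6.93)
Ks = sqrt(1.1486)
Ks = 1.0717

1.0717


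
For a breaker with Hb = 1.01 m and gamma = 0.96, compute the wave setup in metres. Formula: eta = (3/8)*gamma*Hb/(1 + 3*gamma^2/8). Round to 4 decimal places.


eta = (3/8) * gamma * Hb / (1 + 3*gamma^2/8)
Numerator = (3/8) * 0.96 * 1.01 = 0.363600
Denominator = 1 + 3*0.96^2/8 = 1 + 0.345600 = 1.345600
eta = 0.363600 / 1.345600
eta = 0.2702 m

0.2702


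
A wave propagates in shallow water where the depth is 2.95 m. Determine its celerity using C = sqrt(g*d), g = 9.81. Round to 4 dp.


Using the shallow-water approximation:
C = sqrt(g * d) = sqrt(9.81 * 2.95)
C = sqrt(28.9395)
C = 5.3795 m/s

5.3795


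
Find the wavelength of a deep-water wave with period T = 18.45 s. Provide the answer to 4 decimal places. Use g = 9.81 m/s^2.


L0 = g * T^2 / (2 * pi)
L0 = 9.81 * 18.45^2 / (2 * pi)
L0 = 9.81 * 340.4025 / 6.28319
L0 = 3339.3485 / 6.28319
L0 = 531.4738 m

531.4738


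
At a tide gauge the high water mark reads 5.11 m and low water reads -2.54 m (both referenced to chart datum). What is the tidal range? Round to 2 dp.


Tidal range = High water - Low water
Tidal range = 5.11 - (-2.54)
Tidal range = 7.65 m

7.65


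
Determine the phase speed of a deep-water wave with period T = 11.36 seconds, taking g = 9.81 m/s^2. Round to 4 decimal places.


We use the deep-water celerity formula:
C = g * T / (2 * pi)
C = 9.81 * 11.36 / (2 * 3.14159...)
C = 111.441600 / 6.283185
C = 17.7365 m/s

17.7365


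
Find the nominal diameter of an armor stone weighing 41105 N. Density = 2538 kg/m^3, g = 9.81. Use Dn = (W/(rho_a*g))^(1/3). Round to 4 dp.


V = W / (rho_a * g)
V = 41105 / (2538 * 9.81)
V = 41105 / 24897.78
V = 1.650950 m^3
Dn = V^(1/3) = 1.650950^(1/3)
Dn = 1.1819 m

1.1819


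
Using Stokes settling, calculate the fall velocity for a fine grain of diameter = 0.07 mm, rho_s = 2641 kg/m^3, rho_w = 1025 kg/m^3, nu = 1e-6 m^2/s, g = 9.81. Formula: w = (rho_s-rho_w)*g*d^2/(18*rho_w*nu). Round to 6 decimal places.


w = (rho_s - rho_w) * g * d^2 / (18 * rho_w * nu)
d = 0.07 mm = 0.000070 m
rho_s - rho_w = 2641 - 1025 = 1616
Numerator = 1616 * 9.81 * (0.000070)^2 = 0.000077679504
Denominator = 18 * 1025 * 1e-6 = 0.018450
w = 0.004210 m/s

0.004210


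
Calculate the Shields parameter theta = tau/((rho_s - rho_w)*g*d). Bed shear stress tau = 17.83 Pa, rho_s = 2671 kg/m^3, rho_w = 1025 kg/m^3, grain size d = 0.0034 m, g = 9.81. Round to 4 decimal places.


theta = tau / ((rho_s - rho_w) * g * d)
rho_s - rho_w = 2671 - 1025 = 1646
Denominator = 1646 * 9.81 * 0.0034 = 54.900684
theta = 17.83 / 54.900684
theta = 0.3248

0.3248


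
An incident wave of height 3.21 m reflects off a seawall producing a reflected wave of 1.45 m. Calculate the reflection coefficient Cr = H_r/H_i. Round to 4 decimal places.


Cr = H_r / H_i
Cr = 1.45 / 3.21
Cr = 0.4517

0.4517


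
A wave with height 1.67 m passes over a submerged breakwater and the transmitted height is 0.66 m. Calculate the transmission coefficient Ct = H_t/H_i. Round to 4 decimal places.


Ct = H_t / H_i
Ct = 0.66 / 1.67
Ct = 0.3952

0.3952


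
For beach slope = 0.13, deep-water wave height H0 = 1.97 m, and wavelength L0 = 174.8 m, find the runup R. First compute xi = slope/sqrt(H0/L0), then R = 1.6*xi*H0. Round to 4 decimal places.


xi = slope / sqrt(H0/L0)
H0/L0 = 1.97/174.8 = 0.011270
sqrt(0.011270) = 0.106160
xi = 0.13 / 0.106160 = 1.224562
R = 1.6 * xi * H0 = 1.6 * 1.224562 * 1.97
R = 3.8598 m

3.8598


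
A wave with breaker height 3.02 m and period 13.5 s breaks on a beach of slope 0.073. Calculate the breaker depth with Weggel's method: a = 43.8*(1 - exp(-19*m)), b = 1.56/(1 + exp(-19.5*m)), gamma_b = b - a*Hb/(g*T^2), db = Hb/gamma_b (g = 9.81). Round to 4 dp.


a = 43.8 * (1 - exp(-19 * m))
exp(-19 * 0.073) = exp(-1.3870) = 0.249824
a = 43.8 * (1 - 0.249824) = 32.857724
b = 1.56 / (1 + exp(-19.5 * m))
exp(-19.5 * 0.073) = exp(-1.4235) = 0.240869
b = 1.56 / (1 + 0.240869) = 1.257183
Hb / (g * T^2) = 3.02 / (9.81 * 13.5^2) = 3.02 / 1787.8725 = 0.00168916
gamma_b = b - a * Hb/(g*T^2) = 1.257183 - 32.857724 * 0.00168916 = 1.201681
db = Hb / gamma_b = 3.02 / 1.201681
db = 2.5131 m

2.5131


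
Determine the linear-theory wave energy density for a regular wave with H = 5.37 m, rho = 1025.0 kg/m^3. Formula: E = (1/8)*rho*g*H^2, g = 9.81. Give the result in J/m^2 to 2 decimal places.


E = (1/8) * rho * g * H^2
E = (1/8) * 1025.0 * 9.81 * 5.37^2
E = 0.125 * 1025.0 * 9.81 * 28.8369
E = 36245.28 J/m^2

36245.28


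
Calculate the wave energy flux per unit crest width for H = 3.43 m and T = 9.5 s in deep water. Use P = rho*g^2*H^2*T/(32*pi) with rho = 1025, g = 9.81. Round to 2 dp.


P = rho * g^2 * H^2 * T / (32 * pi)
P = 1025 * 9.81^2 * 3.43^2 * 9.5 / (32 * pi)
P = 1025 * 96.2361 * 11.7649 * 9.5 / 100.53096
P = 109666.47 W/m

109666.47


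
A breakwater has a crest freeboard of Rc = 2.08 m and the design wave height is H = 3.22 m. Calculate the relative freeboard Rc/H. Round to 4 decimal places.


Relative freeboard = Rc / H
= 2.08 / 3.22
= 0.6460

0.6460
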